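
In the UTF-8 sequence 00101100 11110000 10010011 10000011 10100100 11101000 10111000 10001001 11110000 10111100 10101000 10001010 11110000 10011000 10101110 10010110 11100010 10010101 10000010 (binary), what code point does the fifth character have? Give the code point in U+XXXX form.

Offset 0: leading byte 0x2C = 00101100 → 1-byte char #1 = 2C.
Offset 1: leading byte 0xF0 = 11110000 → 4-byte char #2 = F0 93 83 A4.
Offset 5: leading byte 0xE8 = 11101000 → 3-byte char #3 = E8 B8 89.
Offset 8: leading byte 0xF0 = 11110000 → 4-byte char #4 = F0 BC A8 8A.
Offset 12: leading byte 0xF0 = 11110000 → 4-byte char #5 = F0 98 AE 96.
Leading byte 0xF0 = 11110000 matches 11110xxx → 4-byte sequence.
Byte 1: 0xF0 = 11110000, payload 000 (3 bits).
Byte 2: 0x98 = 10011000 (10xxxxxx ✓), payload 011000.
Byte 3: 0xAE = 10101110 (10xxxxxx ✓), payload 101110.
Byte 4: 0x96 = 10010110 (10xxxxxx ✓), payload 010110.
Concatenate: 000011000101110010110 = 0x18B96 (21 bits → U+18B96).

U+18B96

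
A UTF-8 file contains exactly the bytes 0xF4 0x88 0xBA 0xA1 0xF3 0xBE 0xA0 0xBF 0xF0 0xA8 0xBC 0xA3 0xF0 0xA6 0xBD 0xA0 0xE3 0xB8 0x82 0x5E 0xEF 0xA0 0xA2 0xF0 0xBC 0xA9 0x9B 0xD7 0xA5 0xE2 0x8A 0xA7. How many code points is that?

Byte at offset 0: 0xF4 = 11110100 → 4-byte char (#1). Advance 4.
Byte at offset 4: 0xF3 = 11110011 → 4-byte char (#2). Advance 4.
Byte at offset 8: 0xF0 = 11110000 → 4-byte char (#3). Advance 4.
Byte at offset 12: 0xF0 = 11110000 → 4-byte char (#4). Advance 4.
Byte at offset 16: 0xE3 = 11100011 → 3-byte char (#5). Advance 3.
Byte at offset 19: 0x5E = 01011110 → 1-byte char (#6). Advance 1.
Byte at offset 20: 0xEF = 11101111 → 3-byte char (#7). Advance 3.
Byte at offset 23: 0xF0 = 11110000 → 4-byte char (#8). Advance 4.
Byte at offset 27: 0xD7 = 11010111 → 2-byte char (#9). Advance 2.
Byte at offset 29: 0xE2 = 11100010 → 3-byte char (#10). Advance 3.
Reached end at offset 32 after 10 code points.

10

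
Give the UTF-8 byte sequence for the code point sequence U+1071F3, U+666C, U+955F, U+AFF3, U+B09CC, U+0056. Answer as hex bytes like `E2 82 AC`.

F4 87 87 B3 E6 99 AC E9 95 9F EA BF B3 F2 B0 A7 8C 56

U+1071F3: 4-byte form → F4 87 87 B3.
U+666C: 3-byte form → E6 99 AC.
U+955F: 3-byte form → E9 95 9F.
U+AFF3: 3-byte form → EA BF B3.
U+B09CC: 4-byte form → F2 B0 A7 8C.
U+0056: 1-byte form → 56.
Concatenated (18 bytes): F4 87 87 B3 E6 99 AC E9 95 9F EA BF B3 F2 B0 A7 8C 56.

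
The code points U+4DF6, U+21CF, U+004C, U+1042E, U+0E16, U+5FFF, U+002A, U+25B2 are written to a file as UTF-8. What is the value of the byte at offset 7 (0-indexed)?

U+4DF6 → 3-byte form E4 B7 B6 at offsets 0–2.
U+21CF → 3-byte form E2 87 8F at offsets 3–5.
U+004C → 1-byte form 4C at offsets 6–6.
U+1042E → 4-byte form F0 90 90 AE at offsets 7–10.
Offset 7 falls in char 4's range; it's byte 1 of F0 90 90 AE = 0xF0.

0xF0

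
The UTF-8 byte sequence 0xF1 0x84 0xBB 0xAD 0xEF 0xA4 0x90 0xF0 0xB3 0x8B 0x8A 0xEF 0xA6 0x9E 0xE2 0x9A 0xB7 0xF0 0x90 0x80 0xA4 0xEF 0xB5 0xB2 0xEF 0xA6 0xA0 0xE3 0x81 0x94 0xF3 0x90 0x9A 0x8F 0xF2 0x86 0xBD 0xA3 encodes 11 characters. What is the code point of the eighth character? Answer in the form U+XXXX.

Offset 0: leading byte 0xF1 = 11110001 → 4-byte char #1 = F1 84 BB AD.
Offset 4: leading byte 0xEF = 11101111 → 3-byte char #2 = EF A4 90.
Offset 7: leading byte 0xF0 = 11110000 → 4-byte char #3 = F0 B3 8B 8A.
Offset 11: leading byte 0xEF = 11101111 → 3-byte char #4 = EF A6 9E.
Offset 14: leading byte 0xE2 = 11100010 → 3-byte char #5 = E2 9A B7.
Offset 17: leading byte 0xF0 = 11110000 → 4-byte char #6 = F0 90 80 A4.
Offset 21: leading byte 0xEF = 11101111 → 3-byte char #7 = EF B5 B2.
Offset 24: leading byte 0xEF = 11101111 → 3-byte char #8 = EF A6 A0.
Leading byte 0xEF = 11101111 matches 1110xxxx → 3-byte sequence.
Byte 1: 0xEF = 11101111, payload 1111 (4 bits).
Byte 2: 0xA6 = 10100110 (10xxxxxx ✓), payload 100110.
Byte 3: 0xA0 = 10100000 (10xxxxxx ✓), payload 100000.
Concatenate: 1111100110100000 = 0xF9A0 (16 bits → U+F9A0).

U+F9A0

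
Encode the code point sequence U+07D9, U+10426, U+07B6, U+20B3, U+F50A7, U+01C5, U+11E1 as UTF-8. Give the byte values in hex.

U+07D9: 2-byte form → DF 99.
U+10426: 4-byte form → F0 90 90 A6.
U+07B6: 2-byte form → DE B6.
U+20B3: 3-byte form → E2 82 B3.
U+F50A7: 4-byte form → F3 B5 82 A7.
U+01C5: 2-byte form → C7 85.
U+11E1: 3-byte form → E1 87 A1.
Concatenated (20 bytes): DF 99 F0 90 90 A6 DE B6 E2 82 B3 F3 B5 82 A7 C7 85 E1 87 A1.

DF 99 F0 90 90 A6 DE B6 E2 82 B3 F3 B5 82 A7 C7 85 E1 87 A1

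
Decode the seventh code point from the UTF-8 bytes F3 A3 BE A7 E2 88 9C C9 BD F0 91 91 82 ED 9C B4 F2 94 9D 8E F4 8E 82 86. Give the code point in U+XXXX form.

Offset 0: leading byte 0xF3 = 11110011 → 4-byte char #1 = F3 A3 BE A7.
Offset 4: leading byte 0xE2 = 11100010 → 3-byte char #2 = E2 88 9C.
Offset 7: leading byte 0xC9 = 11001001 → 2-byte char #3 = C9 BD.
Offset 9: leading byte 0xF0 = 11110000 → 4-byte char #4 = F0 91 91 82.
Offset 13: leading byte 0xED = 11101101 → 3-byte char #5 = ED 9C B4.
Offset 16: leading byte 0xF2 = 11110010 → 4-byte char #6 = F2 94 9D 8E.
Offset 20: leading byte 0xF4 = 11110100 → 4-byte char #7 = F4 8E 82 86.
Leading byte 0xF4 = 11110100 matches 11110xxx → 4-byte sequence.
Byte 1: 0xF4 = 11110100, payload 100 (3 bits).
Byte 2: 0x8E = 10001110 (10xxxxxx ✓), payload 001110.
Byte 3: 0x82 = 10000010 (10xxxxxx ✓), payload 000010.
Byte 4: 0x86 = 10000110 (10xxxxxx ✓), payload 000110.
Concatenate: 100001110000010000110 = 0x10E086 (21 bits → U+10E086).

U+10E086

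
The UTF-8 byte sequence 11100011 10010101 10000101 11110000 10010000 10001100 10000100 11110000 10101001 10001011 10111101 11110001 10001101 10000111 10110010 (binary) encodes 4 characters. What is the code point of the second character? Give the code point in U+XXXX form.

U+10304

Offset 0: leading byte 0xE3 = 11100011 → 3-byte char #1 = E3 95 85.
Offset 3: leading byte 0xF0 = 11110000 → 4-byte char #2 = F0 90 8C 84.
Leading byte 0xF0 = 11110000 matches 11110xxx → 4-byte sequence.
Byte 1: 0xF0 = 11110000, payload 000 (3 bits).
Byte 2: 0x90 = 10010000 (10xxxxxx ✓), payload 010000.
Byte 3: 0x8C = 10001100 (10xxxxxx ✓), payload 001100.
Byte 4: 0x84 = 10000100 (10xxxxxx ✓), payload 000100.
Concatenate: 000010000001100000100 = 0x10304 (21 bits → U+10304).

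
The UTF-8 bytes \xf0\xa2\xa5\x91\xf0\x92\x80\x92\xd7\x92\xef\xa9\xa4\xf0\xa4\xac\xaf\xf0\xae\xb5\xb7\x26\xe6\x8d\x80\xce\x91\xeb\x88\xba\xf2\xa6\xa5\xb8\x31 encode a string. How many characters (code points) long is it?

12

Byte at offset 0: 0xF0 = 11110000 → 4-byte char (#1). Advance 4.
Byte at offset 4: 0xF0 = 11110000 → 4-byte char (#2). Advance 4.
Byte at offset 8: 0xD7 = 11010111 → 2-byte char (#3). Advance 2.
Byte at offset 10: 0xEF = 11101111 → 3-byte char (#4). Advance 3.
Byte at offset 13: 0xF0 = 11110000 → 4-byte char (#5). Advance 4.
Byte at offset 17: 0xF0 = 11110000 → 4-byte char (#6). Advance 4.
Byte at offset 21: 0x26 = 00100110 → 1-byte char (#7). Advance 1.
Byte at offset 22: 0xE6 = 11100110 → 3-byte char (#8). Advance 3.
Byte at offset 25: 0xCE = 11001110 → 2-byte char (#9). Advance 2.
Byte at offset 27: 0xEB = 11101011 → 3-byte char (#10). Advance 3.
Byte at offset 30: 0xF2 = 11110010 → 4-byte char (#11). Advance 4.
Byte at offset 34: 0x31 = 00110001 → 1-byte char (#12). Advance 1.
Reached end at offset 35 after 12 code points.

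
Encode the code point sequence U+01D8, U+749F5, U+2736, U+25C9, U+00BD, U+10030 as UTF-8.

C7 98 F1 B4 A7 B5 E2 9C B6 E2 97 89 C2 BD F0 90 80 B0

U+01D8: 2-byte form → C7 98.
U+749F5: 4-byte form → F1 B4 A7 B5.
U+2736: 3-byte form → E2 9C B6.
U+25C9: 3-byte form → E2 97 89.
U+00BD: 2-byte form → C2 BD.
U+10030: 4-byte form → F0 90 80 B0.
Concatenated (18 bytes): C7 98 F1 B4 A7 B5 E2 9C B6 E2 97 89 C2 BD F0 90 80 B0.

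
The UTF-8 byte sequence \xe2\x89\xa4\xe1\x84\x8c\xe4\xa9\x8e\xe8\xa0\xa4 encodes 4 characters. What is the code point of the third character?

Offset 0: leading byte 0xE2 = 11100010 → 3-byte char #1 = E2 89 A4.
Offset 3: leading byte 0xE1 = 11100001 → 3-byte char #2 = E1 84 8C.
Offset 6: leading byte 0xE4 = 11100100 → 3-byte char #3 = E4 A9 8E.
Leading byte 0xE4 = 11100100 matches 1110xxxx → 3-byte sequence.
Byte 1: 0xE4 = 11100100, payload 0100 (4 bits).
Byte 2: 0xA9 = 10101001 (10xxxxxx ✓), payload 101001.
Byte 3: 0x8E = 10001110 (10xxxxxx ✓), payload 001110.
Concatenate: 0100101001001110 = 0x4A4E (16 bits → U+4A4E).

U+4A4E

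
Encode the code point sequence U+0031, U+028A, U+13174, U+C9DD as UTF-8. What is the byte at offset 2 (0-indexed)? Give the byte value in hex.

U+0031 → 1-byte form 31 at offsets 0–0.
U+028A → 2-byte form CA 8A at offsets 1–2.
Offset 2 falls in char 2's range; it's byte 2 of CA 8A = 0x8A.

0x8A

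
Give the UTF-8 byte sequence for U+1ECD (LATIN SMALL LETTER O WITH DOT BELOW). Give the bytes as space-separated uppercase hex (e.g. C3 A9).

U+1ECD = 0x1ECD = 7885 decimal. In range U+0800–U+FFFF → 3-byte form: 1110xxxx 10xxxxxx 10xxxxxx.
Binary (16 bits): 0001111011001101.
Split 4+6+6: 0001 | 111011 | 001101.
Byte 1: 11100001 = 0xE1.
Byte 2: 10111011 = 0xBB.
Byte 3: 10001101 = 0x8D.

E1 BB 8D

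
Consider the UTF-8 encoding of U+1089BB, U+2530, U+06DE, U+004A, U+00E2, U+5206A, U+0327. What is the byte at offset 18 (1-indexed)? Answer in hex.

1-indexed offset 18 is 0-indexed offset 17.
U+1089BB → 4-byte form F4 88 A6 BB at offsets 0–3.
U+2530 → 3-byte form E2 94 B0 at offsets 4–6.
U+06DE → 2-byte form DB 9E at offsets 7–8.
U+004A → 1-byte form 4A at offsets 9–9.
U+00E2 → 2-byte form C3 A2 at offsets 10–11.
U+5206A → 4-byte form F1 92 81 AA at offsets 12–15.
U+0327 → 2-byte form CC A7 at offsets 16–17.
Offset 17 falls in char 7's range; it's byte 2 of CC A7 = 0xA7.

0xA7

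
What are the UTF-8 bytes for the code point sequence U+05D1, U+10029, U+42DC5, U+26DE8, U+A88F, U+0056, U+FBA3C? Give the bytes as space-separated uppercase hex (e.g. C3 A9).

D7 91 F0 90 80 A9 F1 82 B7 85 F0 A6 B7 A8 EA A2 8F 56 F3 BB A8 BC

U+05D1: 2-byte form → D7 91.
U+10029: 4-byte form → F0 90 80 A9.
U+42DC5: 4-byte form → F1 82 B7 85.
U+26DE8: 4-byte form → F0 A6 B7 A8.
U+A88F: 3-byte form → EA A2 8F.
U+0056: 1-byte form → 56.
U+FBA3C: 4-byte form → F3 BB A8 BC.
Concatenated (22 bytes): D7 91 F0 90 80 A9 F1 82 B7 85 F0 A6 B7 A8 EA A2 8F 56 F3 BB A8 BC.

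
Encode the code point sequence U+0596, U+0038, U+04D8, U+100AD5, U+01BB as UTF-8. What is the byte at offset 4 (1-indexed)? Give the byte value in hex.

0xD3

1-indexed offset 4 is 0-indexed offset 3.
U+0596 → 2-byte form D6 96 at offsets 0–1.
U+0038 → 1-byte form 38 at offsets 2–2.
U+04D8 → 2-byte form D3 98 at offsets 3–4.
Offset 3 falls in char 3's range; it's byte 1 of D3 98 = 0xD3.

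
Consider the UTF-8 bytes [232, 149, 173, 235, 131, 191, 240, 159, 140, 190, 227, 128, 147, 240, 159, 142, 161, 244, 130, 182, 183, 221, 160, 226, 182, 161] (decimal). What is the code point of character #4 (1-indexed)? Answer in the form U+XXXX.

Offset 0: leading byte 0xE8 = 11101000 → 3-byte char #1 = E8 95 AD.
Offset 3: leading byte 0xEB = 11101011 → 3-byte char #2 = EB 83 BF.
Offset 6: leading byte 0xF0 = 11110000 → 4-byte char #3 = F0 9F 8C BE.
Offset 10: leading byte 0xE3 = 11100011 → 3-byte char #4 = E3 80 93.
Leading byte 0xE3 = 11100011 matches 1110xxxx → 3-byte sequence.
Byte 1: 0xE3 = 11100011, payload 0011 (4 bits).
Byte 2: 0x80 = 10000000 (10xxxxxx ✓), payload 000000.
Byte 3: 0x93 = 10010011 (10xxxxxx ✓), payload 010011.
Concatenate: 0011000000010011 = 0x3013 (16 bits → U+3013).

U+3013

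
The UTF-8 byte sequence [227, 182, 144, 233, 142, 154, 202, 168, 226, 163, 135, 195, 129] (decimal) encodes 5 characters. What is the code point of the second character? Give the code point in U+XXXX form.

U+939A

Offset 0: leading byte 0xE3 = 11100011 → 3-byte char #1 = E3 B6 90.
Offset 3: leading byte 0xE9 = 11101001 → 3-byte char #2 = E9 8E 9A.
Leading byte 0xE9 = 11101001 matches 1110xxxx → 3-byte sequence.
Byte 1: 0xE9 = 11101001, payload 1001 (4 bits).
Byte 2: 0x8E = 10001110 (10xxxxxx ✓), payload 001110.
Byte 3: 0x9A = 10011010 (10xxxxxx ✓), payload 011010.
Concatenate: 1001001110011010 = 0x939A (16 bits → U+939A).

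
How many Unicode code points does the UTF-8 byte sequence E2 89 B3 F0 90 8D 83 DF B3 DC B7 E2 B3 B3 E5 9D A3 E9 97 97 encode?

7

Byte at offset 0: 0xE2 = 11100010 → 3-byte char (#1). Advance 3.
Byte at offset 3: 0xF0 = 11110000 → 4-byte char (#2). Advance 4.
Byte at offset 7: 0xDF = 11011111 → 2-byte char (#3). Advance 2.
Byte at offset 9: 0xDC = 11011100 → 2-byte char (#4). Advance 2.
Byte at offset 11: 0xE2 = 11100010 → 3-byte char (#5). Advance 3.
Byte at offset 14: 0xE5 = 11100101 → 3-byte char (#6). Advance 3.
Byte at offset 17: 0xE9 = 11101001 → 3-byte char (#7). Advance 3.
Reached end at offset 20 after 7 code points.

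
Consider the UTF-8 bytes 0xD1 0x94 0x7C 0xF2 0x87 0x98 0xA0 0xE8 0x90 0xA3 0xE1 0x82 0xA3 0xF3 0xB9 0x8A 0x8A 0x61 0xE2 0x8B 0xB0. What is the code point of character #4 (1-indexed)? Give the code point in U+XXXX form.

Offset 0: leading byte 0xD1 = 11010001 → 2-byte char #1 = D1 94.
Offset 2: leading byte 0x7C = 01111100 → 1-byte char #2 = 7C.
Offset 3: leading byte 0xF2 = 11110010 → 4-byte char #3 = F2 87 98 A0.
Offset 7: leading byte 0xE8 = 11101000 → 3-byte char #4 = E8 90 A3.
Leading byte 0xE8 = 11101000 matches 1110xxxx → 3-byte sequence.
Byte 1: 0xE8 = 11101000, payload 1000 (4 bits).
Byte 2: 0x90 = 10010000 (10xxxxxx ✓), payload 010000.
Byte 3: 0xA3 = 10100011 (10xxxxxx ✓), payload 100011.
Concatenate: 1000010000100011 = 0x8423 (16 bits → U+8423).

U+8423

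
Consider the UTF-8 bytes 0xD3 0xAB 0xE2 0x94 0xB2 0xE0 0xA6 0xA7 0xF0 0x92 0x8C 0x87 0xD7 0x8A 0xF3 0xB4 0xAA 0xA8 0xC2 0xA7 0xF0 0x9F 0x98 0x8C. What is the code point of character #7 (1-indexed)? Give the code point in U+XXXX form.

Offset 0: leading byte 0xD3 = 11010011 → 2-byte char #1 = D3 AB.
Offset 2: leading byte 0xE2 = 11100010 → 3-byte char #2 = E2 94 B2.
Offset 5: leading byte 0xE0 = 11100000 → 3-byte char #3 = E0 A6 A7.
Offset 8: leading byte 0xF0 = 11110000 → 4-byte char #4 = F0 92 8C 87.
Offset 12: leading byte 0xD7 = 11010111 → 2-byte char #5 = D7 8A.
Offset 14: leading byte 0xF3 = 11110011 → 4-byte char #6 = F3 B4 AA A8.
Offset 18: leading byte 0xC2 = 11000010 → 2-byte char #7 = C2 A7.
Leading byte 0xC2 = 11000010 matches 110xxxxx → 2-byte sequence.
Byte 1: 0xC2 = 11000010, payload 00010 (5 bits).
Byte 2: 0xA7 = 10100111 (10xxxxxx ✓), payload 100111.
Concatenate: 00010100111 = 0xA7 (11 bits → U+00A7).

U+00A7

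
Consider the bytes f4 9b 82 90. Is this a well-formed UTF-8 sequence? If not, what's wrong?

Leading byte 0xF4 = 11110100 → 4-byte form.
Payload = 0x11B090, which exceeds U+10FFFF, the maximum Unicode code point. (Leading bytes F5–FF, or F4 followed by ≥ 0x90, are invalid.)

invalid (encodes a value above U+10FFFF)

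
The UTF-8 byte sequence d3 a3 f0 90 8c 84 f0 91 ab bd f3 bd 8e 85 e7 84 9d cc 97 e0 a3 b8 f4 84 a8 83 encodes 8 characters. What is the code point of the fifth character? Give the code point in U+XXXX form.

Offset 0: leading byte 0xD3 = 11010011 → 2-byte char #1 = D3 A3.
Offset 2: leading byte 0xF0 = 11110000 → 4-byte char #2 = F0 90 8C 84.
Offset 6: leading byte 0xF0 = 11110000 → 4-byte char #3 = F0 91 AB BD.
Offset 10: leading byte 0xF3 = 11110011 → 4-byte char #4 = F3 BD 8E 85.
Offset 14: leading byte 0xE7 = 11100111 → 3-byte char #5 = E7 84 9D.
Leading byte 0xE7 = 11100111 matches 1110xxxx → 3-byte sequence.
Byte 1: 0xE7 = 11100111, payload 0111 (4 bits).
Byte 2: 0x84 = 10000100 (10xxxxxx ✓), payload 000100.
Byte 3: 0x9D = 10011101 (10xxxxxx ✓), payload 011101.
Concatenate: 0111000100011101 = 0x711D (16 bits → U+711D).

U+711D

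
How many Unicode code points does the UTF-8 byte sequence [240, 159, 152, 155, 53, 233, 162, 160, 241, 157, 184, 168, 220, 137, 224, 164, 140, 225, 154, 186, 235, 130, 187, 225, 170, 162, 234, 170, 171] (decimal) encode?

Byte at offset 0: 0xF0 = 11110000 → 4-byte char (#1). Advance 4.
Byte at offset 4: 0x35 = 00110101 → 1-byte char (#2). Advance 1.
Byte at offset 5: 0xE9 = 11101001 → 3-byte char (#3). Advance 3.
Byte at offset 8: 0xF1 = 11110001 → 4-byte char (#4). Advance 4.
Byte at offset 12: 0xDC = 11011100 → 2-byte char (#5). Advance 2.
Byte at offset 14: 0xE0 = 11100000 → 3-byte char (#6). Advance 3.
Byte at offset 17: 0xE1 = 11100001 → 3-byte char (#7). Advance 3.
Byte at offset 20: 0xEB = 11101011 → 3-byte char (#8). Advance 3.
Byte at offset 23: 0xE1 = 11100001 → 3-byte char (#9). Advance 3.
Byte at offset 26: 0xEA = 11101010 → 3-byte char (#10). Advance 3.
Reached end at offset 29 after 10 code points.

10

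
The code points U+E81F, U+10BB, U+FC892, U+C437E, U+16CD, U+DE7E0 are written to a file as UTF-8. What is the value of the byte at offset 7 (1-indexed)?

0xF3

1-indexed offset 7 is 0-indexed offset 6.
U+E81F → 3-byte form EE A0 9F at offsets 0–2.
U+10BB → 3-byte form E1 82 BB at offsets 3–5.
U+FC892 → 4-byte form F3 BC A2 92 at offsets 6–9.
Offset 6 falls in char 3's range; it's byte 1 of F3 BC A2 92 = 0xF3.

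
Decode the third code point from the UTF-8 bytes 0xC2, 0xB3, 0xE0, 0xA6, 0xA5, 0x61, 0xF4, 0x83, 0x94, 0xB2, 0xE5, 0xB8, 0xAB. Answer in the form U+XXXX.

Offset 0: leading byte 0xC2 = 11000010 → 2-byte char #1 = C2 B3.
Offset 2: leading byte 0xE0 = 11100000 → 3-byte char #2 = E0 A6 A5.
Offset 5: leading byte 0x61 = 01100001 → 1-byte char #3 = 61.
Leading byte 0x61 = 01100001 matches 0xxxxxxx → 1-byte sequence.
Byte 1: 0x61 = 01100001, payload 1100001 (7 bits).
Concatenate: 1100001 = 0x61 (7 bits → U+0061).

U+0061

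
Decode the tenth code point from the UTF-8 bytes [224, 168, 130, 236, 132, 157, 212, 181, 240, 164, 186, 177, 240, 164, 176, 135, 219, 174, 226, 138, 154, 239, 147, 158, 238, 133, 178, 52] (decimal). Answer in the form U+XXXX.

U+0034

Offset 0: leading byte 0xE0 = 11100000 → 3-byte char #1 = E0 A8 82.
Offset 3: leading byte 0xEC = 11101100 → 3-byte char #2 = EC 84 9D.
Offset 6: leading byte 0xD4 = 11010100 → 2-byte char #3 = D4 B5.
Offset 8: leading byte 0xF0 = 11110000 → 4-byte char #4 = F0 A4 BA B1.
Offset 12: leading byte 0xF0 = 11110000 → 4-byte char #5 = F0 A4 B0 87.
Offset 16: leading byte 0xDB = 11011011 → 2-byte char #6 = DB AE.
Offset 18: leading byte 0xE2 = 11100010 → 3-byte char #7 = E2 8A 9A.
Offset 21: leading byte 0xEF = 11101111 → 3-byte char #8 = EF 93 9E.
Offset 24: leading byte 0xEE = 11101110 → 3-byte char #9 = EE 85 B2.
Offset 27: leading byte 0x34 = 00110100 → 1-byte char #10 = 34.
Leading byte 0x34 = 00110100 matches 0xxxxxxx → 1-byte sequence.
Byte 1: 0x34 = 00110100, payload 0110100 (7 bits).
Concatenate: 0110100 = 0x34 (7 bits → U+0034).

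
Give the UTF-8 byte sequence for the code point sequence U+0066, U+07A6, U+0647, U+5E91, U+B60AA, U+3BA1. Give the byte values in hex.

66 DE A6 D9 87 E5 BA 91 F2 B6 82 AA E3 AE A1

U+0066: 1-byte form → 66.
U+07A6: 2-byte form → DE A6.
U+0647: 2-byte form → D9 87.
U+5E91: 3-byte form → E5 BA 91.
U+B60AA: 4-byte form → F2 B6 82 AA.
U+3BA1: 3-byte form → E3 AE A1.
Concatenated (15 bytes): 66 DE A6 D9 87 E5 BA 91 F2 B6 82 AA E3 AE A1.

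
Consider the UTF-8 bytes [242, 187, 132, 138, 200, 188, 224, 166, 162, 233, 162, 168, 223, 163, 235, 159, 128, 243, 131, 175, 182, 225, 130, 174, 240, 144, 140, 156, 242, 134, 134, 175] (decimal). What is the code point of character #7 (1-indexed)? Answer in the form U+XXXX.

U+C3BF6

Offset 0: leading byte 0xF2 = 11110010 → 4-byte char #1 = F2 BB 84 8A.
Offset 4: leading byte 0xC8 = 11001000 → 2-byte char #2 = C8 BC.
Offset 6: leading byte 0xE0 = 11100000 → 3-byte char #3 = E0 A6 A2.
Offset 9: leading byte 0xE9 = 11101001 → 3-byte char #4 = E9 A2 A8.
Offset 12: leading byte 0xDF = 11011111 → 2-byte char #5 = DF A3.
Offset 14: leading byte 0xEB = 11101011 → 3-byte char #6 = EB 9F 80.
Offset 17: leading byte 0xF3 = 11110011 → 4-byte char #7 = F3 83 AF B6.
Leading byte 0xF3 = 11110011 matches 11110xxx → 4-byte sequence.
Byte 1: 0xF3 = 11110011, payload 011 (3 bits).
Byte 2: 0x83 = 10000011 (10xxxxxx ✓), payload 000011.
Byte 3: 0xAF = 10101111 (10xxxxxx ✓), payload 101111.
Byte 4: 0xB6 = 10110110 (10xxxxxx ✓), payload 110110.
Concatenate: 011000011101111110110 = 0xC3BF6 (21 bits → U+C3BF6).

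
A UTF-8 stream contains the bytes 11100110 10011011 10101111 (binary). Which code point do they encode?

U+66EF

Leading byte 0xE6 = 11100110 matches 1110xxxx → 3-byte sequence.
Byte 1: 0xE6 = 11100110, payload 0110 (4 bits).
Byte 2: 0x9B = 10011011 (10xxxxxx ✓), payload 011011.
Byte 3: 0xAF = 10101111 (10xxxxxx ✓), payload 101111.
Concatenate: 0110011011101111 = 0x66EF (16 bits → U+66EF).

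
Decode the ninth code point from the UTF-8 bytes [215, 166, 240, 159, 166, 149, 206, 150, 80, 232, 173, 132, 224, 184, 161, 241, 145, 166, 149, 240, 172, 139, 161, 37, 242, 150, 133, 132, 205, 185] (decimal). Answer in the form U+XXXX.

U+0025

Offset 0: leading byte 0xD7 = 11010111 → 2-byte char #1 = D7 A6.
Offset 2: leading byte 0xF0 = 11110000 → 4-byte char #2 = F0 9F A6 95.
Offset 6: leading byte 0xCE = 11001110 → 2-byte char #3 = CE 96.
Offset 8: leading byte 0x50 = 01010000 → 1-byte char #4 = 50.
Offset 9: leading byte 0xE8 = 11101000 → 3-byte char #5 = E8 AD 84.
Offset 12: leading byte 0xE0 = 11100000 → 3-byte char #6 = E0 B8 A1.
Offset 15: leading byte 0xF1 = 11110001 → 4-byte char #7 = F1 91 A6 95.
Offset 19: leading byte 0xF0 = 11110000 → 4-byte char #8 = F0 AC 8B A1.
Offset 23: leading byte 0x25 = 00100101 → 1-byte char #9 = 25.
Leading byte 0x25 = 00100101 matches 0xxxxxxx → 1-byte sequence.
Byte 1: 0x25 = 00100101, payload 0100101 (7 bits).
Concatenate: 0100101 = 0x25 (7 bits → U+0025).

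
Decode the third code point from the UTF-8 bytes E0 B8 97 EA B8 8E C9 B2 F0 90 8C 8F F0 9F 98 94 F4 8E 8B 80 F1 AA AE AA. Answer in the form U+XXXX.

U+0272

Offset 0: leading byte 0xE0 = 11100000 → 3-byte char #1 = E0 B8 97.
Offset 3: leading byte 0xEA = 11101010 → 3-byte char #2 = EA B8 8E.
Offset 6: leading byte 0xC9 = 11001001 → 2-byte char #3 = C9 B2.
Leading byte 0xC9 = 11001001 matches 110xxxxx → 2-byte sequence.
Byte 1: 0xC9 = 11001001, payload 01001 (5 bits).
Byte 2: 0xB2 = 10110010 (10xxxxxx ✓), payload 110010.
Concatenate: 01001110010 = 0x272 (11 bits → U+0272).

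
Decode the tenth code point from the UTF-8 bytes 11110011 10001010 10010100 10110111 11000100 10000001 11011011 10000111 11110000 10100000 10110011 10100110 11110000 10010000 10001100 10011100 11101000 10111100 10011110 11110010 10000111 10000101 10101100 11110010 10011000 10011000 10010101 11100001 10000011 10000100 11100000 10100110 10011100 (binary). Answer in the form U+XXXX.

U+099C

Offset 0: leading byte 0xF3 = 11110011 → 4-byte char #1 = F3 8A 94 B7.
Offset 4: leading byte 0xC4 = 11000100 → 2-byte char #2 = C4 81.
Offset 6: leading byte 0xDB = 11011011 → 2-byte char #3 = DB 87.
Offset 8: leading byte 0xF0 = 11110000 → 4-byte char #4 = F0 A0 B3 A6.
Offset 12: leading byte 0xF0 = 11110000 → 4-byte char #5 = F0 90 8C 9C.
Offset 16: leading byte 0xE8 = 11101000 → 3-byte char #6 = E8 BC 9E.
Offset 19: leading byte 0xF2 = 11110010 → 4-byte char #7 = F2 87 85 AC.
Offset 23: leading byte 0xF2 = 11110010 → 4-byte char #8 = F2 98 98 95.
Offset 27: leading byte 0xE1 = 11100001 → 3-byte char #9 = E1 83 84.
Offset 30: leading byte 0xE0 = 11100000 → 3-byte char #10 = E0 A6 9C.
Leading byte 0xE0 = 11100000 matches 1110xxxx → 3-byte sequence.
Byte 1: 0xE0 = 11100000, payload 0000 (4 bits).
Byte 2: 0xA6 = 10100110 (10xxxxxx ✓), payload 100110.
Byte 3: 0x9C = 10011100 (10xxxxxx ✓), payload 011100.
Concatenate: 0000100110011100 = 0x99C (16 bits → U+099C).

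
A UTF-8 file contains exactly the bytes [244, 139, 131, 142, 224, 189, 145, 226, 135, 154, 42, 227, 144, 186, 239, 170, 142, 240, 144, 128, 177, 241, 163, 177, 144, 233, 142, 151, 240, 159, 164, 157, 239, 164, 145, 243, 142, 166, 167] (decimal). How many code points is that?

Byte at offset 0: 0xF4 = 11110100 → 4-byte char (#1). Advance 4.
Byte at offset 4: 0xE0 = 11100000 → 3-byte char (#2). Advance 3.
Byte at offset 7: 0xE2 = 11100010 → 3-byte char (#3). Advance 3.
Byte at offset 10: 0x2A = 00101010 → 1-byte char (#4). Advance 1.
Byte at offset 11: 0xE3 = 11100011 → 3-byte char (#5). Advance 3.
Byte at offset 14: 0xEF = 11101111 → 3-byte char (#6). Advance 3.
Byte at offset 17: 0xF0 = 11110000 → 4-byte char (#7). Advance 4.
Byte at offset 21: 0xF1 = 11110001 → 4-byte char (#8). Advance 4.
Byte at offset 25: 0xE9 = 11101001 → 3-byte char (#9). Advance 3.
Byte at offset 28: 0xF0 = 11110000 → 4-byte char (#10). Advance 4.
Byte at offset 32: 0xEF = 11101111 → 3-byte char (#11). Advance 3.
Byte at offset 35: 0xF3 = 11110011 → 4-byte char (#12). Advance 4.
Reached end at offset 39 after 12 code points.

12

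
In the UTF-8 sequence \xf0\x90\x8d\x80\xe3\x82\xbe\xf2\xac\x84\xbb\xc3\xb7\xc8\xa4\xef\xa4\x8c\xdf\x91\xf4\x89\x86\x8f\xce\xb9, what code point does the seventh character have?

U+07D1

Offset 0: leading byte 0xF0 = 11110000 → 4-byte char #1 = F0 90 8D 80.
Offset 4: leading byte 0xE3 = 11100011 → 3-byte char #2 = E3 82 BE.
Offset 7: leading byte 0xF2 = 11110010 → 4-byte char #3 = F2 AC 84 BB.
Offset 11: leading byte 0xC3 = 11000011 → 2-byte char #4 = C3 B7.
Offset 13: leading byte 0xC8 = 11001000 → 2-byte char #5 = C8 A4.
Offset 15: leading byte 0xEF = 11101111 → 3-byte char #6 = EF A4 8C.
Offset 18: leading byte 0xDF = 11011111 → 2-byte char #7 = DF 91.
Leading byte 0xDF = 11011111 matches 110xxxxx → 2-byte sequence.
Byte 1: 0xDF = 11011111, payload 11111 (5 bits).
Byte 2: 0x91 = 10010001 (10xxxxxx ✓), payload 010001.
Concatenate: 11111010001 = 0x7D1 (11 bits → U+07D1).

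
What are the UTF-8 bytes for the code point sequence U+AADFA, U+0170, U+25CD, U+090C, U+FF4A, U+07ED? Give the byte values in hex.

F2 AA B7 BA C5 B0 E2 97 8D E0 A4 8C EF BD 8A DF AD

U+AADFA: 4-byte form → F2 AA B7 BA.
U+0170: 2-byte form → C5 B0.
U+25CD: 3-byte form → E2 97 8D.
U+090C: 3-byte form → E0 A4 8C.
U+FF4A: 3-byte form → EF BD 8A.
U+07ED: 2-byte form → DF AD.
Concatenated (17 bytes): F2 AA B7 BA C5 B0 E2 97 8D E0 A4 8C EF BD 8A DF AD.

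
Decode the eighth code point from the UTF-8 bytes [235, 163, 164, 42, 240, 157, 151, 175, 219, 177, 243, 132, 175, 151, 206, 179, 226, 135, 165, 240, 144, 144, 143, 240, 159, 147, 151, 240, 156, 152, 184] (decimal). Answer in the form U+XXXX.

U+1040F

Offset 0: leading byte 0xEB = 11101011 → 3-byte char #1 = EB A3 A4.
Offset 3: leading byte 0x2A = 00101010 → 1-byte char #2 = 2A.
Offset 4: leading byte 0xF0 = 11110000 → 4-byte char #3 = F0 9D 97 AF.
Offset 8: leading byte 0xDB = 11011011 → 2-byte char #4 = DB B1.
Offset 10: leading byte 0xF3 = 11110011 → 4-byte char #5 = F3 84 AF 97.
Offset 14: leading byte 0xCE = 11001110 → 2-byte char #6 = CE B3.
Offset 16: leading byte 0xE2 = 11100010 → 3-byte char #7 = E2 87 A5.
Offset 19: leading byte 0xF0 = 11110000 → 4-byte char #8 = F0 90 90 8F.
Leading byte 0xF0 = 11110000 matches 11110xxx → 4-byte sequence.
Byte 1: 0xF0 = 11110000, payload 000 (3 bits).
Byte 2: 0x90 = 10010000 (10xxxxxx ✓), payload 010000.
Byte 3: 0x90 = 10010000 (10xxxxxx ✓), payload 010000.
Byte 4: 0x8F = 10001111 (10xxxxxx ✓), payload 001111.
Concatenate: 000010000010000001111 = 0x1040F (21 bits → U+1040F).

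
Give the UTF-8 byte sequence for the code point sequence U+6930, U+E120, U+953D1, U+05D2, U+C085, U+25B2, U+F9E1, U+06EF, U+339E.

E6 A4 B0 EE 84 A0 F2 95 8F 91 D7 92 EC 82 85 E2 96 B2 EF A7 A1 DB AF E3 8E 9E

U+6930: 3-byte form → E6 A4 B0.
U+E120: 3-byte form → EE 84 A0.
U+953D1: 4-byte form → F2 95 8F 91.
U+05D2: 2-byte form → D7 92.
U+C085: 3-byte form → EC 82 85.
U+25B2: 3-byte form → E2 96 B2.
U+F9E1: 3-byte form → EF A7 A1.
U+06EF: 2-byte form → DB AF.
U+339E: 3-byte form → E3 8E 9E.
Concatenated (26 bytes): E6 A4 B0 EE 84 A0 F2 95 8F 91 D7 92 EC 82 85 E2 96 B2 EF A7 A1 DB AF E3 8E 9E.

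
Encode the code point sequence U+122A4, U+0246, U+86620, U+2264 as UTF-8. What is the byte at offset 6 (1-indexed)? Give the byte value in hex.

0x86

1-indexed offset 6 is 0-indexed offset 5.
U+122A4 → 4-byte form F0 92 8A A4 at offsets 0–3.
U+0246 → 2-byte form C9 86 at offsets 4–5.
Offset 5 falls in char 2's range; it's byte 2 of C9 86 = 0x86.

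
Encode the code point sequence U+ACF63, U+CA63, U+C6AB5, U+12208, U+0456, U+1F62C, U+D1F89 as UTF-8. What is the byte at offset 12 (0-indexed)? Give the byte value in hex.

U+ACF63 → 4-byte form F2 AC BD A3 at offsets 0–3.
U+CA63 → 3-byte form EC A9 A3 at offsets 4–6.
U+C6AB5 → 4-byte form F3 86 AA B5 at offsets 7–10.
U+12208 → 4-byte form F0 92 88 88 at offsets 11–14.
Offset 12 falls in char 4's range; it's byte 2 of F0 92 88 88 = 0x92.

0x92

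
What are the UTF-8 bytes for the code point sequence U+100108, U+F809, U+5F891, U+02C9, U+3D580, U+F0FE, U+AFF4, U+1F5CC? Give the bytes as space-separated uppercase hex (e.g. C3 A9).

U+100108: 4-byte form → F4 80 84 88.
U+F809: 3-byte form → EF A0 89.
U+5F891: 4-byte form → F1 9F A2 91.
U+02C9: 2-byte form → CB 89.
U+3D580: 4-byte form → F0 BD 96 80.
U+F0FE: 3-byte form → EF 83 BE.
U+AFF4: 3-byte form → EA BF B4.
U+1F5CC: 4-byte form → F0 9F 97 8C.
Concatenated (27 bytes): F4 80 84 88 EF A0 89 F1 9F A2 91 CB 89 F0 BD 96 80 EF 83 BE EA BF B4 F0 9F 97 8C.

F4 80 84 88 EF A0 89 F1 9F A2 91 CB 89 F0 BD 96 80 EF 83 BE EA BF B4 F0 9F 97 8C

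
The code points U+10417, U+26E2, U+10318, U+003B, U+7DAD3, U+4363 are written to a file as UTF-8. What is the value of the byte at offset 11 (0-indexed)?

U+10417 → 4-byte form F0 90 90 97 at offsets 0–3.
U+26E2 → 3-byte form E2 9B A2 at offsets 4–6.
U+10318 → 4-byte form F0 90 8C 98 at offsets 7–10.
U+003B → 1-byte form 3B at offsets 11–11.
Offset 11 falls in char 4's range; it's byte 1 of 3B = 0x3B.

0x3B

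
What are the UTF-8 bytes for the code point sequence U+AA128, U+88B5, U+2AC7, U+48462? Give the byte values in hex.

F2 AA 84 A8 E8 A2 B5 E2 AB 87 F1 88 91 A2

U+AA128: 4-byte form → F2 AA 84 A8.
U+88B5: 3-byte form → E8 A2 B5.
U+2AC7: 3-byte form → E2 AB 87.
U+48462: 4-byte form → F1 88 91 A2.
Concatenated (14 bytes): F2 AA 84 A8 E8 A2 B5 E2 AB 87 F1 88 91 A2.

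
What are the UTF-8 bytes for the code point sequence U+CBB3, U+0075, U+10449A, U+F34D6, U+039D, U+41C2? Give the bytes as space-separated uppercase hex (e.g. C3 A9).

EC AE B3 75 F4 84 92 9A F3 B3 93 96 CE 9D E4 87 82

U+CBB3: 3-byte form → EC AE B3.
U+0075: 1-byte form → 75.
U+10449A: 4-byte form → F4 84 92 9A.
U+F34D6: 4-byte form → F3 B3 93 96.
U+039D: 2-byte form → CE 9D.
U+41C2: 3-byte form → E4 87 82.
Concatenated (17 bytes): EC AE B3 75 F4 84 92 9A F3 B3 93 96 CE 9D E4 87 82.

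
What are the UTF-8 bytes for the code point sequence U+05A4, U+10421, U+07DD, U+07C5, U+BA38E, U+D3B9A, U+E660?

U+05A4: 2-byte form → D6 A4.
U+10421: 4-byte form → F0 90 90 A1.
U+07DD: 2-byte form → DF 9D.
U+07C5: 2-byte form → DF 85.
U+BA38E: 4-byte form → F2 BA 8E 8E.
U+D3B9A: 4-byte form → F3 93 AE 9A.
U+E660: 3-byte form → EE 99 A0.
Concatenated (21 bytes): D6 A4 F0 90 90 A1 DF 9D DF 85 F2 BA 8E 8E F3 93 AE 9A EE 99 A0.

D6 A4 F0 90 90 A1 DF 9D DF 85 F2 BA 8E 8E F3 93 AE 9A EE 99 A0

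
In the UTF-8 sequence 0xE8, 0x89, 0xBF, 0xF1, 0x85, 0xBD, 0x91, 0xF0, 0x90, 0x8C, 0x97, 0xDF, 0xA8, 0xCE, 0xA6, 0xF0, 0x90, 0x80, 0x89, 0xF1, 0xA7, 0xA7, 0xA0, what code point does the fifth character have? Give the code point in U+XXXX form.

Offset 0: leading byte 0xE8 = 11101000 → 3-byte char #1 = E8 89 BF.
Offset 3: leading byte 0xF1 = 11110001 → 4-byte char #2 = F1 85 BD 91.
Offset 7: leading byte 0xF0 = 11110000 → 4-byte char #3 = F0 90 8C 97.
Offset 11: leading byte 0xDF = 11011111 → 2-byte char #4 = DF A8.
Offset 13: leading byte 0xCE = 11001110 → 2-byte char #5 = CE A6.
Leading byte 0xCE = 11001110 matches 110xxxxx → 2-byte sequence.
Byte 1: 0xCE = 11001110, payload 01110 (5 bits).
Byte 2: 0xA6 = 10100110 (10xxxxxx ✓), payload 100110.
Concatenate: 01110100110 = 0x3A6 (11 bits → U+03A6).

U+03A6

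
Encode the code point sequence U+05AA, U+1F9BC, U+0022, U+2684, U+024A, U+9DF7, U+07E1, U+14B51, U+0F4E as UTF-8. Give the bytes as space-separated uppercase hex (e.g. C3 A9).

U+05AA: 2-byte form → D6 AA.
U+1F9BC: 4-byte form → F0 9F A6 BC.
U+0022: 1-byte form → 22.
U+2684: 3-byte form → E2 9A 84.
U+024A: 2-byte form → C9 8A.
U+9DF7: 3-byte form → E9 B7 B7.
U+07E1: 2-byte form → DF A1.
U+14B51: 4-byte form → F0 94 AD 91.
U+0F4E: 3-byte form → E0 BD 8E.
Concatenated (24 bytes): D6 AA F0 9F A6 BC 22 E2 9A 84 C9 8A E9 B7 B7 DF A1 F0 94 AD 91 E0 BD 8E.

D6 AA F0 9F A6 BC 22 E2 9A 84 C9 8A E9 B7 B7 DF A1 F0 94 AD 91 E0 BD 8E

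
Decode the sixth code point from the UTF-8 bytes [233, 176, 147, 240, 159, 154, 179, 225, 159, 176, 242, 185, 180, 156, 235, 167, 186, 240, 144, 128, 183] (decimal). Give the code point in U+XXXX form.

U+10037

Offset 0: leading byte 0xE9 = 11101001 → 3-byte char #1 = E9 B0 93.
Offset 3: leading byte 0xF0 = 11110000 → 4-byte char #2 = F0 9F 9A B3.
Offset 7: leading byte 0xE1 = 11100001 → 3-byte char #3 = E1 9F B0.
Offset 10: leading byte 0xF2 = 11110010 → 4-byte char #4 = F2 B9 B4 9C.
Offset 14: leading byte 0xEB = 11101011 → 3-byte char #5 = EB A7 BA.
Offset 17: leading byte 0xF0 = 11110000 → 4-byte char #6 = F0 90 80 B7.
Leading byte 0xF0 = 11110000 matches 11110xxx → 4-byte sequence.
Byte 1: 0xF0 = 11110000, payload 000 (3 bits).
Byte 2: 0x90 = 10010000 (10xxxxxx ✓), payload 010000.
Byte 3: 0x80 = 10000000 (10xxxxxx ✓), payload 000000.
Byte 4: 0xB7 = 10110111 (10xxxxxx ✓), payload 110111.
Concatenate: 000010000000000110111 = 0x10037 (21 bits → U+10037).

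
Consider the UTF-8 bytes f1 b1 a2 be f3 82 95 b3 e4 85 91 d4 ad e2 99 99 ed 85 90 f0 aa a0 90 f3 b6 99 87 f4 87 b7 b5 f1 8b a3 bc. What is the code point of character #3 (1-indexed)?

U+4151

Offset 0: leading byte 0xF1 = 11110001 → 4-byte char #1 = F1 B1 A2 BE.
Offset 4: leading byte 0xF3 = 11110011 → 4-byte char #2 = F3 82 95 B3.
Offset 8: leading byte 0xE4 = 11100100 → 3-byte char #3 = E4 85 91.
Leading byte 0xE4 = 11100100 matches 1110xxxx → 3-byte sequence.
Byte 1: 0xE4 = 11100100, payload 0100 (4 bits).
Byte 2: 0x85 = 10000101 (10xxxxxx ✓), payload 000101.
Byte 3: 0x91 = 10010001 (10xxxxxx ✓), payload 010001.
Concatenate: 0100000101010001 = 0x4151 (16 bits → U+4151).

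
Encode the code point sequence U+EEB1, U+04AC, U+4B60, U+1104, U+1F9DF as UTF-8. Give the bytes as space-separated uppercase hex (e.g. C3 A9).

EE BA B1 D2 AC E4 AD A0 E1 84 84 F0 9F A7 9F

U+EEB1: 3-byte form → EE BA B1.
U+04AC: 2-byte form → D2 AC.
U+4B60: 3-byte form → E4 AD A0.
U+1104: 3-byte form → E1 84 84.
U+1F9DF: 4-byte form → F0 9F A7 9F.
Concatenated (15 bytes): EE BA B1 D2 AC E4 AD A0 E1 84 84 F0 9F A7 9F.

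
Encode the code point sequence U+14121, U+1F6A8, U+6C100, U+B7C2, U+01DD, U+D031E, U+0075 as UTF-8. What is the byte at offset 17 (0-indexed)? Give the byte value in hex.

U+14121 → 4-byte form F0 94 84 A1 at offsets 0–3.
U+1F6A8 → 4-byte form F0 9F 9A A8 at offsets 4–7.
U+6C100 → 4-byte form F1 AC 84 80 at offsets 8–11.
U+B7C2 → 3-byte form EB 9F 82 at offsets 12–14.
U+01DD → 2-byte form C7 9D at offsets 15–16.
U+D031E → 4-byte form F3 90 8C 9E at offsets 17–20.
Offset 17 falls in char 6's range; it's byte 1 of F3 90 8C 9E = 0xF3.

0xF3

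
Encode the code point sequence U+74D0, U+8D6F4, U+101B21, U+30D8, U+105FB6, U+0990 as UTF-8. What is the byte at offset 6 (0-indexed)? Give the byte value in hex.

U+74D0 → 3-byte form E7 93 90 at offsets 0–2.
U+8D6F4 → 4-byte form F2 8D 9B B4 at offsets 3–6.
Offset 6 falls in char 2's range; it's byte 4 of F2 8D 9B B4 = 0xB4.

0xB4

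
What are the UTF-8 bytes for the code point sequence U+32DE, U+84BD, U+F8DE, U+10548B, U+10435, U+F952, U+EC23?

E3 8B 9E E8 92 BD EF A3 9E F4 85 92 8B F0 90 90 B5 EF A5 92 EE B0 A3

U+32DE: 3-byte form → E3 8B 9E.
U+84BD: 3-byte form → E8 92 BD.
U+F8DE: 3-byte form → EF A3 9E.
U+10548B: 4-byte form → F4 85 92 8B.
U+10435: 4-byte form → F0 90 90 B5.
U+F952: 3-byte form → EF A5 92.
U+EC23: 3-byte form → EE B0 A3.
Concatenated (23 bytes): E3 8B 9E E8 92 BD EF A3 9E F4 85 92 8B F0 90 90 B5 EF A5 92 EE B0 A3.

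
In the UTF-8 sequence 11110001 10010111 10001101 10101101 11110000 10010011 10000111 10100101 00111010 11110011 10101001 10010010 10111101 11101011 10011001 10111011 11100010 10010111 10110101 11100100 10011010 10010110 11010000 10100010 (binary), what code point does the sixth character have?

Offset 0: leading byte 0xF1 = 11110001 → 4-byte char #1 = F1 97 8D AD.
Offset 4: leading byte 0xF0 = 11110000 → 4-byte char #2 = F0 93 87 A5.
Offset 8: leading byte 0x3A = 00111010 → 1-byte char #3 = 3A.
Offset 9: leading byte 0xF3 = 11110011 → 4-byte char #4 = F3 A9 92 BD.
Offset 13: leading byte 0xEB = 11101011 → 3-byte char #5 = EB 99 BB.
Offset 16: leading byte 0xE2 = 11100010 → 3-byte char #6 = E2 97 B5.
Leading byte 0xE2 = 11100010 matches 1110xxxx → 3-byte sequence.
Byte 1: 0xE2 = 11100010, payload 0010 (4 bits).
Byte 2: 0x97 = 10010111 (10xxxxxx ✓), payload 010111.
Byte 3: 0xB5 = 10110101 (10xxxxxx ✓), payload 110101.
Concatenate: 0010010111110101 = 0x25F5 (16 bits → U+25F5).

U+25F5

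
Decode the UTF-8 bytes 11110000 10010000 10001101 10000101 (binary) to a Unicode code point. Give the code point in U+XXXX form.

Leading byte 0xF0 = 11110000 matches 11110xxx → 4-byte sequence.
Byte 1: 0xF0 = 11110000, payload 000 (3 bits).
Byte 2: 0x90 = 10010000 (10xxxxxx ✓), payload 010000.
Byte 3: 0x8D = 10001101 (10xxxxxx ✓), payload 001101.
Byte 4: 0x85 = 10000101 (10xxxxxx ✓), payload 000101.
Concatenate: 000010000001101000101 = 0x10345 (21 bits → U+10345).

U+10345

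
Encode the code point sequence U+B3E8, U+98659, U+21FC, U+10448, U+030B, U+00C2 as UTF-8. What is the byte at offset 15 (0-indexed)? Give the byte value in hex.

0x8B

U+B3E8 → 3-byte form EB 8F A8 at offsets 0–2.
U+98659 → 4-byte form F2 98 99 99 at offsets 3–6.
U+21FC → 3-byte form E2 87 BC at offsets 7–9.
U+10448 → 4-byte form F0 90 91 88 at offsets 10–13.
U+030B → 2-byte form CC 8B at offsets 14–15.
Offset 15 falls in char 5's range; it's byte 2 of CC 8B = 0x8B.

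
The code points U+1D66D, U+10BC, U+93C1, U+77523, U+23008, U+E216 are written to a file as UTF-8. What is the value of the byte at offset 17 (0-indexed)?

U+1D66D → 4-byte form F0 9D 99 AD at offsets 0–3.
U+10BC → 3-byte form E1 82 BC at offsets 4–6.
U+93C1 → 3-byte form E9 8F 81 at offsets 7–9.
U+77523 → 4-byte form F1 B7 94 A3 at offsets 10–13.
U+23008 → 4-byte form F0 A3 80 88 at offsets 14–17.
Offset 17 falls in char 5's range; it's byte 4 of F0 A3 80 88 = 0x88.

0x88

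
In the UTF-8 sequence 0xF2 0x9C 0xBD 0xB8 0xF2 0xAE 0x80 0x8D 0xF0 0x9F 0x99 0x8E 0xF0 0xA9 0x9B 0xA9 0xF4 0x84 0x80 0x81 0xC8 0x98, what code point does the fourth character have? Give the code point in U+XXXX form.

Offset 0: leading byte 0xF2 = 11110010 → 4-byte char #1 = F2 9C BD B8.
Offset 4: leading byte 0xF2 = 11110010 → 4-byte char #2 = F2 AE 80 8D.
Offset 8: leading byte 0xF0 = 11110000 → 4-byte char #3 = F0 9F 99 8E.
Offset 12: leading byte 0xF0 = 11110000 → 4-byte char #4 = F0 A9 9B A9.
Leading byte 0xF0 = 11110000 matches 11110xxx → 4-byte sequence.
Byte 1: 0xF0 = 11110000, payload 000 (3 bits).
Byte 2: 0xA9 = 10101001 (10xxxxxx ✓), payload 101001.
Byte 3: 0x9B = 10011011 (10xxxxxx ✓), payload 011011.
Byte 4: 0xA9 = 10101001 (10xxxxxx ✓), payload 101001.
Concatenate: 000101001011011101001 = 0x296E9 (21 bits → U+296E9).

U+296E9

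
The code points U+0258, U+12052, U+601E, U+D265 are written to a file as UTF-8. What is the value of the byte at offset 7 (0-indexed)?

U+0258 → 2-byte form C9 98 at offsets 0–1.
U+12052 → 4-byte form F0 92 81 92 at offsets 2–5.
U+601E → 3-byte form E6 80 9E at offsets 6–8.
Offset 7 falls in char 3's range; it's byte 2 of E6 80 9E = 0x80.

0x80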